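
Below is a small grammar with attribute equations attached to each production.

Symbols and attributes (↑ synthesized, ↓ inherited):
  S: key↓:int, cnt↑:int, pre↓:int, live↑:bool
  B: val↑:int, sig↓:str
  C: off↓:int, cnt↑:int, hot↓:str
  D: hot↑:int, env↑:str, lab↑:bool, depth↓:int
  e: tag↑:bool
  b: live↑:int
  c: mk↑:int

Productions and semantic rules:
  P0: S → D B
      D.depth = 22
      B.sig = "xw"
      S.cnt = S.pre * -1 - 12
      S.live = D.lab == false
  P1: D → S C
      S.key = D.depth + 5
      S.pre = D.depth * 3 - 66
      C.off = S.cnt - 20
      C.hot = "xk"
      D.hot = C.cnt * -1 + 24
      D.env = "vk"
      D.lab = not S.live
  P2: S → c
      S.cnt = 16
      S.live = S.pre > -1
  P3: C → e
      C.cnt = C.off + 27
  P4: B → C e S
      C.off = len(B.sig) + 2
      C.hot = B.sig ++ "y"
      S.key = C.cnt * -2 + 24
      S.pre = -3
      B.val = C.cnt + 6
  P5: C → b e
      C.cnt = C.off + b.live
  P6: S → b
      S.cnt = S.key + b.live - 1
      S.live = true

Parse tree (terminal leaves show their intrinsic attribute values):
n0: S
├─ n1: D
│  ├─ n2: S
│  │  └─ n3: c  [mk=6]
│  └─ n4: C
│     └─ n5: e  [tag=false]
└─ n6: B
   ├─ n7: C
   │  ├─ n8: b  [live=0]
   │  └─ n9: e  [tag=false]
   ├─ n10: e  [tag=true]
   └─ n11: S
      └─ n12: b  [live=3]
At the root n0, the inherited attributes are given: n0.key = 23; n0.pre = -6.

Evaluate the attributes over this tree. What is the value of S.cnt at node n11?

1. n0.key = 23  [given at root]
2. n0.pre = -6  [given at root]
3. n1.depth = 22  [22]
4. n2.key = 27  [D.depth + 5]
5. n2.pre = 0  [D.depth * 3 - 66]
6. n3.mk = 6  [terminal]
7. n2.cnt = 16  [16]
8. n2.live = true  [S.pre > -1]
9. n4.off = -4  [S.cnt - 20]
10. n4.hot = "xk"  ["xk"]
11. n5.tag = false  [terminal]
12. n4.cnt = 23  [C.off + 27]
13. n1.hot = 1  [C.cnt * -1 + 24]
14. n1.env = "vk"  ["vk"]
15. n1.lab = false  [not S.live]
16. n6.sig = "xw"  ["xw"]
17. n7.off = 4  [len(B.sig) + 2]
18. n7.hot = "xwy"  [B.sig ++ "y"]
19. n8.live = 0  [terminal]
20. n9.tag = false  [terminal]
21. n7.cnt = 4  [C.off + b.live]
22. n10.tag = true  [terminal]
23. n11.key = 16  [C.cnt * -2 + 24]
24. n11.pre = -3  [-3]
25. n12.live = 3  [terminal]
26. n11.cnt = 18  [S.key + b.live - 1]
27. n11.live = true  [true]
28. n6.val = 10  [C.cnt + 6]
29. n0.cnt = -6  [S.pre * -1 - 12]
30. n0.live = true  [D.lab == false]

18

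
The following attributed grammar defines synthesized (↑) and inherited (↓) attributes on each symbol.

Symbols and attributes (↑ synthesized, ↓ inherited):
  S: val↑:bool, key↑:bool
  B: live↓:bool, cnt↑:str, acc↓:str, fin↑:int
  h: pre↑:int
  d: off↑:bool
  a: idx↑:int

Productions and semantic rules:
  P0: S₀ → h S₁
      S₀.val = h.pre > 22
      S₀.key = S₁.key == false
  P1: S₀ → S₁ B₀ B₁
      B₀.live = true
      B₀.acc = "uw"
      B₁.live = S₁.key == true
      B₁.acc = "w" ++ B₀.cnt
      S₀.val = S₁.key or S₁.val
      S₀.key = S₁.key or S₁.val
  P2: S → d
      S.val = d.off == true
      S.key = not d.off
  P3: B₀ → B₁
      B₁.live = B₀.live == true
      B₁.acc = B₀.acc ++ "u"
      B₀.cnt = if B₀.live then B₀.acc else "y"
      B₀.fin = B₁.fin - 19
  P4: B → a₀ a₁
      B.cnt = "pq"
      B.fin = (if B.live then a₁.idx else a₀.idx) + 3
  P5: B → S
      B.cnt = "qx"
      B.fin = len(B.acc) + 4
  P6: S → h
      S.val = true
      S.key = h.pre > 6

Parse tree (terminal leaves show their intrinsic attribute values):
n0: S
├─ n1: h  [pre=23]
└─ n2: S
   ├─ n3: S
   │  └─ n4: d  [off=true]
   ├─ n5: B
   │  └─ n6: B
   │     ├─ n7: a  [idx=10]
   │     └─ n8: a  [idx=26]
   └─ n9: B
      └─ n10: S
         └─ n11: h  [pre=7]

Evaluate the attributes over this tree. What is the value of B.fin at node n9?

7

1. n1.pre = 23  [terminal]
2. n4.off = true  [terminal]
3. n3.val = true  [d.off == true]
4. n3.key = false  [not d.off]
5. n5.live = true  [true]
6. n5.acc = "uw"  ["uw"]
7. n6.live = true  [B₀.live == true]
8. n6.acc = "uwu"  [B₀.acc ++ "u"]
9. n7.idx = 10  [terminal]
10. n8.idx = 26  [terminal]
11. n6.cnt = "pq"  ["pq"]
12. n6.fin = 29  [(if B.live then a₁.idx else a₀.idx) + 3]
13. n5.cnt = "uw"  [if B₀.live then B₀.acc else "y"]
14. n5.fin = 10  [B₁.fin - 19]
15. n9.live = false  [S₁.key == true]
16. n9.acc = "wuw"  ["w" ++ B₀.cnt]
17. n11.pre = 7  [terminal]
18. n10.val = true  [true]
19. n10.key = true  [h.pre > 6]
20. n9.cnt = "qx"  ["qx"]
21. n9.fin = 7  [len(B.acc) + 4]
22. n2.val = true  [S₁.key or S₁.val]
23. n2.key = true  [S₁.key or S₁.val]
24. n0.val = true  [h.pre > 22]
25. n0.key = false  [S₁.key == false]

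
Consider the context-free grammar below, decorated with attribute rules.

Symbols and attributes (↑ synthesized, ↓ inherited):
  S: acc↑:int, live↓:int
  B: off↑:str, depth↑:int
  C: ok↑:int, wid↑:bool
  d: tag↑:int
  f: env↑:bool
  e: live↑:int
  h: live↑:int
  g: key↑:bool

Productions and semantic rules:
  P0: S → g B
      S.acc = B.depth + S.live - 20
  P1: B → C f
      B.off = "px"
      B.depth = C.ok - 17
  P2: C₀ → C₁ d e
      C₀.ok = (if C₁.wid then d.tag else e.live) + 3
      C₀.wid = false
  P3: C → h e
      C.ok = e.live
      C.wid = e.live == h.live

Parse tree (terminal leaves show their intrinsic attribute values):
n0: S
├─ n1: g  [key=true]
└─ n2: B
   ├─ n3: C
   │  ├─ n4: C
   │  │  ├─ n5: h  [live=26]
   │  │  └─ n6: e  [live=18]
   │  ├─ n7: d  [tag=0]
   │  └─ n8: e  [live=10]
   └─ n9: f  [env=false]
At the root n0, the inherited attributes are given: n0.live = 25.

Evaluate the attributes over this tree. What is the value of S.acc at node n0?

1

1. n0.live = 25  [given at root]
2. n1.key = true  [terminal]
3. n5.live = 26  [terminal]
4. n6.live = 18  [terminal]
5. n4.ok = 18  [e.live]
6. n4.wid = false  [e.live == h.live]
7. n7.tag = 0  [terminal]
8. n8.live = 10  [terminal]
9. n3.ok = 13  [(if C₁.wid then d.tag else e.live) + 3]
10. n3.wid = false  [false]
11. n9.env = false  [terminal]
12. n2.off = "px"  ["px"]
13. n2.depth = -4  [C.ok - 17]
14. n0.acc = 1  [B.depth + S.live - 20]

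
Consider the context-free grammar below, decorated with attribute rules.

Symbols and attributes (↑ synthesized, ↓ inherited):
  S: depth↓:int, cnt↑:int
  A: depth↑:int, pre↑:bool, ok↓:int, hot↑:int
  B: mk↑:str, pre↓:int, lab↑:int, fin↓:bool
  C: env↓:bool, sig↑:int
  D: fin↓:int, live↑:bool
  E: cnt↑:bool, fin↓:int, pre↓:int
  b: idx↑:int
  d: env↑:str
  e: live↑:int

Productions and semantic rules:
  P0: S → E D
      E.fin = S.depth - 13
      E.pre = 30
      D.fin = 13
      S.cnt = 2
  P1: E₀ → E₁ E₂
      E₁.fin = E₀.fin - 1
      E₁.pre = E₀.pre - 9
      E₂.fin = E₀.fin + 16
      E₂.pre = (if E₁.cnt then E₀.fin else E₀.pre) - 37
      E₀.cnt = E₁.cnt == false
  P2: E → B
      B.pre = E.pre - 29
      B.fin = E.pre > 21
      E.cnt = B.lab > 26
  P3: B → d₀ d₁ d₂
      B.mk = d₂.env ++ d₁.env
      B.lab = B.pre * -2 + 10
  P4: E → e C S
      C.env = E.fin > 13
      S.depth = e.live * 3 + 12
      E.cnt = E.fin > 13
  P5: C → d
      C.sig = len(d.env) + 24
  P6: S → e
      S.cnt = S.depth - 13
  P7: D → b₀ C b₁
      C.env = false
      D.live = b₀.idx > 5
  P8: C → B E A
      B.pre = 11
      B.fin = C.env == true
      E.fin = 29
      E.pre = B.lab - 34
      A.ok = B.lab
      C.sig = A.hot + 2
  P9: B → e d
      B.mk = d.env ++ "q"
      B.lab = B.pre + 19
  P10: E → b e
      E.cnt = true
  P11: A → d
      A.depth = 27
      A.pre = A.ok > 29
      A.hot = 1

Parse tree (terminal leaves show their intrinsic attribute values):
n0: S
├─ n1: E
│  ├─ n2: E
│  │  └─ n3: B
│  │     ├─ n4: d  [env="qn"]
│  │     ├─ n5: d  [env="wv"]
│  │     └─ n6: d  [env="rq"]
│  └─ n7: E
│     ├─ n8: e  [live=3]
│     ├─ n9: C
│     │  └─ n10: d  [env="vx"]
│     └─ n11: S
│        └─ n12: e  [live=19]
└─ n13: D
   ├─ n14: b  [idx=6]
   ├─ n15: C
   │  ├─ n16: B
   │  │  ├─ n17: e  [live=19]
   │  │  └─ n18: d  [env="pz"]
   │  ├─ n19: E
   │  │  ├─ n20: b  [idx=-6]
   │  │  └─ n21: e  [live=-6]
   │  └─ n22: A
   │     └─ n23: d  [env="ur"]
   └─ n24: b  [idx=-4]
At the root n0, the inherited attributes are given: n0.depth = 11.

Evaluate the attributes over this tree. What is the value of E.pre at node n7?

-7

1. n0.depth = 11  [given at root]
2. n1.fin = -2  [S.depth - 13]
3. n1.pre = 30  [30]
4. n2.fin = -3  [E₀.fin - 1]
5. n2.pre = 21  [E₀.pre - 9]
6. n3.pre = -8  [E.pre - 29]
7. n3.fin = false  [E.pre > 21]
8. n4.env = "qn"  [terminal]
9. n5.env = "wv"  [terminal]
10. n6.env = "rq"  [terminal]
11. n3.mk = "rqwv"  [d₂.env ++ d₁.env]
12. n3.lab = 26  [B.pre * -2 + 10]
13. n2.cnt = false  [B.lab > 26]
14. n7.fin = 14  [E₀.fin + 16]
15. n7.pre = -7  [(if E₁.cnt then E₀.fin else E₀.pre) - 37]
16. n8.live = 3  [terminal]
17. n9.env = true  [E.fin > 13]
18. n10.env = "vx"  [terminal]
19. n9.sig = 26  [len(d.env) + 24]
20. n11.depth = 21  [e.live * 3 + 12]
21. n12.live = 19  [terminal]
22. n11.cnt = 8  [S.depth - 13]
23. n7.cnt = true  [E.fin > 13]
24. n1.cnt = true  [E₁.cnt == false]
25. n13.fin = 13  [13]
26. n14.idx = 6  [terminal]
27. n15.env = false  [false]
28. n16.pre = 11  [11]
29. n16.fin = false  [C.env == true]
30. n17.live = 19  [terminal]
31. n18.env = "pz"  [terminal]
32. n16.mk = "pzq"  [d.env ++ "q"]
33. n16.lab = 30  [B.pre + 19]
34. n19.fin = 29  [29]
35. n19.pre = -4  [B.lab - 34]
36. n20.idx = -6  [terminal]
37. n21.live = -6  [terminal]
38. n19.cnt = true  [true]
39. n22.ok = 30  [B.lab]
40. n23.env = "ur"  [terminal]
41. n22.depth = 27  [27]
42. n22.pre = true  [A.ok > 29]
43. n22.hot = 1  [1]
44. n15.sig = 3  [A.hot + 2]
45. n24.idx = -4  [terminal]
46. n13.live = true  [b₀.idx > 5]
47. n0.cnt = 2  [2]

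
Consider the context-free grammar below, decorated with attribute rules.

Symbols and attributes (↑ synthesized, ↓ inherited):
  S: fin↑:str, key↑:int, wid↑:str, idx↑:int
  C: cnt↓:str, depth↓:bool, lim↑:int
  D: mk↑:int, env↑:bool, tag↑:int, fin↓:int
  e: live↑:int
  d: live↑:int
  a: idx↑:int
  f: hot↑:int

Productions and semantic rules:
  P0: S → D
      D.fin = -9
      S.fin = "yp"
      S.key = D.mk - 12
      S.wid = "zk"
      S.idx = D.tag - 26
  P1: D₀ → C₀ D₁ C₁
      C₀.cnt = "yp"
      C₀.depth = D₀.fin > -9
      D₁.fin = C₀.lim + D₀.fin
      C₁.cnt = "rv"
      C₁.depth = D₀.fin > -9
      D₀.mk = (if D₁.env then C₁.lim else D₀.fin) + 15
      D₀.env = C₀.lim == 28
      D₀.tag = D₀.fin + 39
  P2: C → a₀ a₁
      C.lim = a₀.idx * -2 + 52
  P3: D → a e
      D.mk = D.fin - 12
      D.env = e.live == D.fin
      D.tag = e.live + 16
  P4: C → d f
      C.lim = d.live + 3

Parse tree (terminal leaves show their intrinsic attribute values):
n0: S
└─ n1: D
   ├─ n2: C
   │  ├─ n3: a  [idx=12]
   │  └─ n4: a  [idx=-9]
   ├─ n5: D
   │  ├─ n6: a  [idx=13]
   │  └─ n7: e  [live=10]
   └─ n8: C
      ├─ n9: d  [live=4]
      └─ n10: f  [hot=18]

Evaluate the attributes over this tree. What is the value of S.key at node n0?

-6

1. n1.fin = -9  [-9]
2. n2.cnt = "yp"  ["yp"]
3. n2.depth = false  [D₀.fin > -9]
4. n3.idx = 12  [terminal]
5. n4.idx = -9  [terminal]
6. n2.lim = 28  [a₀.idx * -2 + 52]
7. n5.fin = 19  [C₀.lim + D₀.fin]
8. n6.idx = 13  [terminal]
9. n7.live = 10  [terminal]
10. n5.mk = 7  [D.fin - 12]
11. n5.env = false  [e.live == D.fin]
12. n5.tag = 26  [e.live + 16]
13. n8.cnt = "rv"  ["rv"]
14. n8.depth = false  [D₀.fin > -9]
15. n9.live = 4  [terminal]
16. n10.hot = 18  [terminal]
17. n8.lim = 7  [d.live + 3]
18. n1.mk = 6  [(if D₁.env then C₁.lim else D₀.fin) + 15]
19. n1.env = true  [C₀.lim == 28]
20. n1.tag = 30  [D₀.fin + 39]
21. n0.fin = "yp"  ["yp"]
22. n0.key = -6  [D.mk - 12]
23. n0.wid = "zk"  ["zk"]
24. n0.idx = 4  [D.tag - 26]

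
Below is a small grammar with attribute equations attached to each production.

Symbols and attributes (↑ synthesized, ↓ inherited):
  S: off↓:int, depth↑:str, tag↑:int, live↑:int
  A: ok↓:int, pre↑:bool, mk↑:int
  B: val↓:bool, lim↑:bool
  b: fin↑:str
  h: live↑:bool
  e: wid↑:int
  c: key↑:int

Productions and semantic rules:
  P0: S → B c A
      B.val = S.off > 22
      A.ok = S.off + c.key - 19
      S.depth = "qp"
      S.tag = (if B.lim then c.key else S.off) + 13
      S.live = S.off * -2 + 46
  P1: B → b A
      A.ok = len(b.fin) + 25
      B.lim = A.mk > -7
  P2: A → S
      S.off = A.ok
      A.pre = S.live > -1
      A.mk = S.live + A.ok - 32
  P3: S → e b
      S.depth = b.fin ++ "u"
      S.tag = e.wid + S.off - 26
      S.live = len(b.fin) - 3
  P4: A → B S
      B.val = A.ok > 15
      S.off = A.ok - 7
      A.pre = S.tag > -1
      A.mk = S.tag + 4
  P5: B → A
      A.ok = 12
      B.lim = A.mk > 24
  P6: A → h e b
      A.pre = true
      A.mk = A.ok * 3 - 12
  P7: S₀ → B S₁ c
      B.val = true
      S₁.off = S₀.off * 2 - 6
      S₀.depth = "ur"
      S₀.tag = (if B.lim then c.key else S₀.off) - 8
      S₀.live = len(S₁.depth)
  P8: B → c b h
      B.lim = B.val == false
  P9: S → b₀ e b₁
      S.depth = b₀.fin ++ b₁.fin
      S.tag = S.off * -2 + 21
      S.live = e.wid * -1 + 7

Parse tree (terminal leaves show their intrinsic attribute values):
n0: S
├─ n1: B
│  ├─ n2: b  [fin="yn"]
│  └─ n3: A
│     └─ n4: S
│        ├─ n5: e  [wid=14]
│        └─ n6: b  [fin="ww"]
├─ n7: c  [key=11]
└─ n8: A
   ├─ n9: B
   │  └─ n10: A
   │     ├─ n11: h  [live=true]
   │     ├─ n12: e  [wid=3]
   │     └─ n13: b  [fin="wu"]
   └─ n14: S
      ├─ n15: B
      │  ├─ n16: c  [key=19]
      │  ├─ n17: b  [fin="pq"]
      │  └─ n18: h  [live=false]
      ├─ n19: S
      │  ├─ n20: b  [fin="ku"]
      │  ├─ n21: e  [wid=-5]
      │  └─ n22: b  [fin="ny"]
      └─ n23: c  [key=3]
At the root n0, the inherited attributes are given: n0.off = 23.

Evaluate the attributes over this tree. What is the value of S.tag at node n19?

1. n0.off = 23  [given at root]
2. n1.val = true  [S.off > 22]
3. n2.fin = "yn"  [terminal]
4. n3.ok = 27  [len(b.fin) + 25]
5. n4.off = 27  [A.ok]
6. n5.wid = 14  [terminal]
7. n6.fin = "ww"  [terminal]
8. n4.depth = "wwu"  [b.fin ++ "u"]
9. n4.tag = 15  [e.wid + S.off - 26]
10. n4.live = -1  [len(b.fin) - 3]
11. n3.pre = false  [S.live > -1]
12. n3.mk = -6  [S.live + A.ok - 32]
13. n1.lim = true  [A.mk > -7]
14. n7.key = 11  [terminal]
15. n8.ok = 15  [S.off + c.key - 19]
16. n9.val = false  [A.ok > 15]
17. n10.ok = 12  [12]
18. n11.live = true  [terminal]
19. n12.wid = 3  [terminal]
20. n13.fin = "wu"  [terminal]
21. n10.pre = true  [true]
22. n10.mk = 24  [A.ok * 3 - 12]
23. n9.lim = false  [A.mk > 24]
24. n14.off = 8  [A.ok - 7]
25. n15.val = true  [true]
26. n16.key = 19  [terminal]
27. n17.fin = "pq"  [terminal]
28. n18.live = false  [terminal]
29. n15.lim = false  [B.val == false]
30. n19.off = 10  [S₀.off * 2 - 6]
31. n20.fin = "ku"  [terminal]
32. n21.wid = -5  [terminal]
33. n22.fin = "ny"  [terminal]
34. n19.depth = "kuny"  [b₀.fin ++ b₁.fin]
35. n19.tag = 1  [S.off * -2 + 21]
36. n19.live = 12  [e.wid * -1 + 7]
37. n23.key = 3  [terminal]
38. n14.depth = "ur"  ["ur"]
39. n14.tag = 0  [(if B.lim then c.key else S₀.off) - 8]
40. n14.live = 4  [len(S₁.depth)]
41. n8.pre = true  [S.tag > -1]
42. n8.mk = 4  [S.tag + 4]
43. n0.depth = "qp"  ["qp"]
44. n0.tag = 24  [(if B.lim then c.key else S.off) + 13]
45. n0.live = 0  [S.off * -2 + 46]

1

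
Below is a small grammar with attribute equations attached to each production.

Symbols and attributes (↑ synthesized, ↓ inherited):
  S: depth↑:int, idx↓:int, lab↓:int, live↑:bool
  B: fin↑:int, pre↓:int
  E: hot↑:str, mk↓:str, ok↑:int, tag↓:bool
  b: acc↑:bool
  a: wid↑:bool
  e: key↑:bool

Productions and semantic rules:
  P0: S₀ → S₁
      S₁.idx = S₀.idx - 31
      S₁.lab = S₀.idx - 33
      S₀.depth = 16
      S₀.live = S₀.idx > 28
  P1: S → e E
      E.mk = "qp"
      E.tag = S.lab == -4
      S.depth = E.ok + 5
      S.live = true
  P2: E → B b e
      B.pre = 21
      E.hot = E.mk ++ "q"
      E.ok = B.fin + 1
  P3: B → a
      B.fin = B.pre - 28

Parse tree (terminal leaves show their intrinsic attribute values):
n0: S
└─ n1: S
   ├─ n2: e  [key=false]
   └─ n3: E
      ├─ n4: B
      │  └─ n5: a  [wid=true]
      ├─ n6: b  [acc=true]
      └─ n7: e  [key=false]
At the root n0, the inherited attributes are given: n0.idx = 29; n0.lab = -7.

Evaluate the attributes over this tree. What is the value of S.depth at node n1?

1. n0.idx = 29  [given at root]
2. n0.lab = -7  [given at root]
3. n1.idx = -2  [S₀.idx - 31]
4. n1.lab = -4  [S₀.idx - 33]
5. n2.key = false  [terminal]
6. n3.mk = "qp"  ["qp"]
7. n3.tag = true  [S.lab == -4]
8. n4.pre = 21  [21]
9. n5.wid = true  [terminal]
10. n4.fin = -7  [B.pre - 28]
11. n6.acc = true  [terminal]
12. n7.key = false  [terminal]
13. n3.hot = "qpq"  [E.mk ++ "q"]
14. n3.ok = -6  [B.fin + 1]
15. n1.depth = -1  [E.ok + 5]
16. n1.live = true  [true]
17. n0.depth = 16  [16]
18. n0.live = true  [S₀.idx > 28]

-1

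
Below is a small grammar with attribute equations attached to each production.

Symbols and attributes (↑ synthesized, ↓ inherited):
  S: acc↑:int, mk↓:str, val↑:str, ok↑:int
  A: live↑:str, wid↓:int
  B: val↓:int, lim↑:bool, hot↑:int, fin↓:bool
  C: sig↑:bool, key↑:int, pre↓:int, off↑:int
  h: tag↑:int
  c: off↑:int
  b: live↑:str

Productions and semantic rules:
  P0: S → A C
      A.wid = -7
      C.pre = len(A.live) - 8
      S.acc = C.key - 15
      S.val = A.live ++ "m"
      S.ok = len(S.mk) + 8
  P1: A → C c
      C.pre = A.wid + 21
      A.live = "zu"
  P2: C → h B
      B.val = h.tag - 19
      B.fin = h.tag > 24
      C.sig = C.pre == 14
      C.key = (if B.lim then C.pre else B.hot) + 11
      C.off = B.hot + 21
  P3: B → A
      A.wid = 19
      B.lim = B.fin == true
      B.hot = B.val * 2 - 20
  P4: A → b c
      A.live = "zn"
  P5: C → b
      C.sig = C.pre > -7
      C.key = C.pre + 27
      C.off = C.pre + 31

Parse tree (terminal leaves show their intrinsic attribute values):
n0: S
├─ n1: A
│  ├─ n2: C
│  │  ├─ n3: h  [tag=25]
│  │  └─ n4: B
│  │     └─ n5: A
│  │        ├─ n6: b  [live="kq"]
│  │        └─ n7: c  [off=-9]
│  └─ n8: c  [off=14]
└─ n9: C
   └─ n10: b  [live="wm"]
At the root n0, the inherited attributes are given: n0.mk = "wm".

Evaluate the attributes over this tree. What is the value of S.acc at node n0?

1. n0.mk = "wm"  [given at root]
2. n1.wid = -7  [-7]
3. n2.pre = 14  [A.wid + 21]
4. n3.tag = 25  [terminal]
5. n4.val = 6  [h.tag - 19]
6. n4.fin = true  [h.tag > 24]
7. n5.wid = 19  [19]
8. n6.live = "kq"  [terminal]
9. n7.off = -9  [terminal]
10. n5.live = "zn"  ["zn"]
11. n4.lim = true  [B.fin == true]
12. n4.hot = -8  [B.val * 2 - 20]
13. n2.sig = true  [C.pre == 14]
14. n2.key = 25  [(if B.lim then C.pre else B.hot) + 11]
15. n2.off = 13  [B.hot + 21]
16. n8.off = 14  [terminal]
17. n1.live = "zu"  ["zu"]
18. n9.pre = -6  [len(A.live) - 8]
19. n10.live = "wm"  [terminal]
20. n9.sig = true  [C.pre > -7]
21. n9.key = 21  [C.pre + 27]
22. n9.off = 25  [C.pre + 31]
23. n0.acc = 6  [C.key - 15]
24. n0.val = "zum"  [A.live ++ "m"]
25. n0.ok = 10  [len(S.mk) + 8]

6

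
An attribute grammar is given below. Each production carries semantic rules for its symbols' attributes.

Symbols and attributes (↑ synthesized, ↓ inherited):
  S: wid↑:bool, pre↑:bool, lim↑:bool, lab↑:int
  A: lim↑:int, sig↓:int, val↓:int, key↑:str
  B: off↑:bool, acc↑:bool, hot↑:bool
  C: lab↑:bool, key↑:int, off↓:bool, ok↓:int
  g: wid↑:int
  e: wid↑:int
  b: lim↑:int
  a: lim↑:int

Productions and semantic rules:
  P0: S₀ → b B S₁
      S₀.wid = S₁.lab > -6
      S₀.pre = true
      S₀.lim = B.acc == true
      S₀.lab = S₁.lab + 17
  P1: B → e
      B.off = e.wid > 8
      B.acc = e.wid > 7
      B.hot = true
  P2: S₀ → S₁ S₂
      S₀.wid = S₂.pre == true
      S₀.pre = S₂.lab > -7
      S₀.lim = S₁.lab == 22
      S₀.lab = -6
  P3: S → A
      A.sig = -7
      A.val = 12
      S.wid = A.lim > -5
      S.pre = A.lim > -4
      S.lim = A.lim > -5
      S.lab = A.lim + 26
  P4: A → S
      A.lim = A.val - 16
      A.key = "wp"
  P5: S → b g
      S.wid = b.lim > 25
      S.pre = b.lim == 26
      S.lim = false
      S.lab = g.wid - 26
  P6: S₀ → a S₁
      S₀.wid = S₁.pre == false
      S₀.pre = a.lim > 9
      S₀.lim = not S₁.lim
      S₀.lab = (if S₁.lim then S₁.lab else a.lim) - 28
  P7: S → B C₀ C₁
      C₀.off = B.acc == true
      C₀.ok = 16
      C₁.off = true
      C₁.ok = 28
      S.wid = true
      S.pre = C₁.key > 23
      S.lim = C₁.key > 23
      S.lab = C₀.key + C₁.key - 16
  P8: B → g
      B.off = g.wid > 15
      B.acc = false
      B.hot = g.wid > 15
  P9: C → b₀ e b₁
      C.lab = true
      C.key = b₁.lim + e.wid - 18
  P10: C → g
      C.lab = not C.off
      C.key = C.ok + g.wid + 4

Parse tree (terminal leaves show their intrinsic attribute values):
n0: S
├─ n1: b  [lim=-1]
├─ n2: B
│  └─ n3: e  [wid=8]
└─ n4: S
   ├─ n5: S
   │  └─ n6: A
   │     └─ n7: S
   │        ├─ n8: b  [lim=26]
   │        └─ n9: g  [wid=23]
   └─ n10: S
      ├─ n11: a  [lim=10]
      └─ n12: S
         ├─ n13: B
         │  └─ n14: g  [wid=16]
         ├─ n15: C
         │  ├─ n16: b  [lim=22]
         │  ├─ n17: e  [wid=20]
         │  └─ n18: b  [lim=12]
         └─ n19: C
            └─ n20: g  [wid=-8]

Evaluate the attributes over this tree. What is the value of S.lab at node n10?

-6

1. n1.lim = -1  [terminal]
2. n3.wid = 8  [terminal]
3. n2.off = false  [e.wid > 8]
4. n2.acc = true  [e.wid > 7]
5. n2.hot = true  [true]
6. n6.sig = -7  [-7]
7. n6.val = 12  [12]
8. n8.lim = 26  [terminal]
9. n9.wid = 23  [terminal]
10. n7.wid = true  [b.lim > 25]
11. n7.pre = true  [b.lim == 26]
12. n7.lim = false  [false]
13. n7.lab = -3  [g.wid - 26]
14. n6.lim = -4  [A.val - 16]
15. n6.key = "wp"  ["wp"]
16. n5.wid = true  [A.lim > -5]
17. n5.pre = false  [A.lim > -4]
18. n5.lim = true  [A.lim > -5]
19. n5.lab = 22  [A.lim + 26]
20. n11.lim = 10  [terminal]
21. n14.wid = 16  [terminal]
22. n13.off = true  [g.wid > 15]
23. n13.acc = false  [false]
24. n13.hot = true  [g.wid > 15]
25. n15.off = false  [B.acc == true]
26. n15.ok = 16  [16]
27. n16.lim = 22  [terminal]
28. n17.wid = 20  [terminal]
29. n18.lim = 12  [terminal]
30. n15.lab = true  [true]
31. n15.key = 14  [b₁.lim + e.wid - 18]
32. n19.off = true  [true]
33. n19.ok = 28  [28]
34. n20.wid = -8  [terminal]
35. n19.lab = false  [not C.off]
36. n19.key = 24  [C.ok + g.wid + 4]
37. n12.wid = true  [true]
38. n12.pre = true  [C₁.key > 23]
39. n12.lim = true  [C₁.key > 23]
40. n12.lab = 22  [C₀.key + C₁.key - 16]
41. n10.wid = false  [S₁.pre == false]
42. n10.pre = true  [a.lim > 9]
43. n10.lim = false  [not S₁.lim]
44. n10.lab = -6  [(if S₁.lim then S₁.lab else a.lim) - 28]
45. n4.wid = true  [S₂.pre == true]
46. n4.pre = true  [S₂.lab > -7]
47. n4.lim = true  [S₁.lab == 22]
48. n4.lab = -6  [-6]
49. n0.wid = false  [S₁.lab > -6]
50. n0.pre = true  [true]
51. n0.lim = true  [B.acc == true]
52. n0.lab = 11  [S₁.lab + 17]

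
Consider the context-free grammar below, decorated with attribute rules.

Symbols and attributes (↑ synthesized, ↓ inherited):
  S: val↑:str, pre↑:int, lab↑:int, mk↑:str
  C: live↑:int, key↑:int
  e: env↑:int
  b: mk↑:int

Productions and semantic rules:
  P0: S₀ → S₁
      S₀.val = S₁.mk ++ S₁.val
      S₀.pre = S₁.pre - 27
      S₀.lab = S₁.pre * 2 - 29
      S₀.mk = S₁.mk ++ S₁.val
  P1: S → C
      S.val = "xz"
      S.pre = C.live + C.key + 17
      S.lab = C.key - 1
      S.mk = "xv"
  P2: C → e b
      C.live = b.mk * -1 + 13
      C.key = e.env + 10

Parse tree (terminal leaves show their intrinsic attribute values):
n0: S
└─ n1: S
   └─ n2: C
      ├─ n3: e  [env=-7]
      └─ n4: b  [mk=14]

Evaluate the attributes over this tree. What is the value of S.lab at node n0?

9

1. n3.env = -7  [terminal]
2. n4.mk = 14  [terminal]
3. n2.live = -1  [b.mk * -1 + 13]
4. n2.key = 3  [e.env + 10]
5. n1.val = "xz"  ["xz"]
6. n1.pre = 19  [C.live + C.key + 17]
7. n1.lab = 2  [C.key - 1]
8. n1.mk = "xv"  ["xv"]
9. n0.val = "xvxz"  [S₁.mk ++ S₁.val]
10. n0.pre = -8  [S₁.pre - 27]
11. n0.lab = 9  [S₁.pre * 2 - 29]
12. n0.mk = "xvxz"  [S₁.mk ++ S₁.val]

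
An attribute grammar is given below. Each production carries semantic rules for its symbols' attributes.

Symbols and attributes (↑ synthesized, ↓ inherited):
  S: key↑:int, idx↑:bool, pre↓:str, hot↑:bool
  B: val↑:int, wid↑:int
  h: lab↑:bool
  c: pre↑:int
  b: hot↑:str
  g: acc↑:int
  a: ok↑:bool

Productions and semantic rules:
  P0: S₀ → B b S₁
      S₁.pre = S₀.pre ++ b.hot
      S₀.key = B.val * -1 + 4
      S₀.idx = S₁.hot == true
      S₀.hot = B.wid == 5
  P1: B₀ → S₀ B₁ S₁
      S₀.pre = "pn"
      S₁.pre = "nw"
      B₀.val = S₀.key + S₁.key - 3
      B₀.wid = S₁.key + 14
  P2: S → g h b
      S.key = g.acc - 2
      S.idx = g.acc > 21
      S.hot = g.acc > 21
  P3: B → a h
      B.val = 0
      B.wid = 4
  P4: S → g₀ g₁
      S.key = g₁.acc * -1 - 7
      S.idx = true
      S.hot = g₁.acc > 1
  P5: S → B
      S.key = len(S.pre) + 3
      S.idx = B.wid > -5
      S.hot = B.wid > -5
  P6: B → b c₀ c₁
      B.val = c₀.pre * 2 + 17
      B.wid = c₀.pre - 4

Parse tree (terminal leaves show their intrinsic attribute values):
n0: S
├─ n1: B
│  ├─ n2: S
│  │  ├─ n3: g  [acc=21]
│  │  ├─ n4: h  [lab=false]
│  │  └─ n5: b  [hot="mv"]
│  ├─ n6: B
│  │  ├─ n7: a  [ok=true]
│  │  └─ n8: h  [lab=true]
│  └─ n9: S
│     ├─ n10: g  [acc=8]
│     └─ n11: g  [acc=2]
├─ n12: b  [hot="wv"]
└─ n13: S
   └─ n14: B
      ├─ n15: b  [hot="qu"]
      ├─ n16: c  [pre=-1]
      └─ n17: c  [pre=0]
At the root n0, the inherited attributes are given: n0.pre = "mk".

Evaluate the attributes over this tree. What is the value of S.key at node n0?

-3

1. n0.pre = "mk"  [given at root]
2. n2.pre = "pn"  ["pn"]
3. n3.acc = 21  [terminal]
4. n4.lab = false  [terminal]
5. n5.hot = "mv"  [terminal]
6. n2.key = 19  [g.acc - 2]
7. n2.idx = false  [g.acc > 21]
8. n2.hot = false  [g.acc > 21]
9. n7.ok = true  [terminal]
10. n8.lab = true  [terminal]
11. n6.val = 0  [0]
12. n6.wid = 4  [4]
13. n9.pre = "nw"  ["nw"]
14. n10.acc = 8  [terminal]
15. n11.acc = 2  [terminal]
16. n9.key = -9  [g₁.acc * -1 - 7]
17. n9.idx = true  [true]
18. n9.hot = true  [g₁.acc > 1]
19. n1.val = 7  [S₀.key + S₁.key - 3]
20. n1.wid = 5  [S₁.key + 14]
21. n12.hot = "wv"  [terminal]
22. n13.pre = "mkwv"  [S₀.pre ++ b.hot]
23. n15.hot = "qu"  [terminal]
24. n16.pre = -1  [terminal]
25. n17.pre = 0  [terminal]
26. n14.val = 15  [c₀.pre * 2 + 17]
27. n14.wid = -5  [c₀.pre - 4]
28. n13.key = 7  [len(S.pre) + 3]
29. n13.idx = false  [B.wid > -5]
30. n13.hot = false  [B.wid > -5]
31. n0.key = -3  [B.val * -1 + 4]
32. n0.idx = false  [S₁.hot == true]
33. n0.hot = true  [B.wid == 5]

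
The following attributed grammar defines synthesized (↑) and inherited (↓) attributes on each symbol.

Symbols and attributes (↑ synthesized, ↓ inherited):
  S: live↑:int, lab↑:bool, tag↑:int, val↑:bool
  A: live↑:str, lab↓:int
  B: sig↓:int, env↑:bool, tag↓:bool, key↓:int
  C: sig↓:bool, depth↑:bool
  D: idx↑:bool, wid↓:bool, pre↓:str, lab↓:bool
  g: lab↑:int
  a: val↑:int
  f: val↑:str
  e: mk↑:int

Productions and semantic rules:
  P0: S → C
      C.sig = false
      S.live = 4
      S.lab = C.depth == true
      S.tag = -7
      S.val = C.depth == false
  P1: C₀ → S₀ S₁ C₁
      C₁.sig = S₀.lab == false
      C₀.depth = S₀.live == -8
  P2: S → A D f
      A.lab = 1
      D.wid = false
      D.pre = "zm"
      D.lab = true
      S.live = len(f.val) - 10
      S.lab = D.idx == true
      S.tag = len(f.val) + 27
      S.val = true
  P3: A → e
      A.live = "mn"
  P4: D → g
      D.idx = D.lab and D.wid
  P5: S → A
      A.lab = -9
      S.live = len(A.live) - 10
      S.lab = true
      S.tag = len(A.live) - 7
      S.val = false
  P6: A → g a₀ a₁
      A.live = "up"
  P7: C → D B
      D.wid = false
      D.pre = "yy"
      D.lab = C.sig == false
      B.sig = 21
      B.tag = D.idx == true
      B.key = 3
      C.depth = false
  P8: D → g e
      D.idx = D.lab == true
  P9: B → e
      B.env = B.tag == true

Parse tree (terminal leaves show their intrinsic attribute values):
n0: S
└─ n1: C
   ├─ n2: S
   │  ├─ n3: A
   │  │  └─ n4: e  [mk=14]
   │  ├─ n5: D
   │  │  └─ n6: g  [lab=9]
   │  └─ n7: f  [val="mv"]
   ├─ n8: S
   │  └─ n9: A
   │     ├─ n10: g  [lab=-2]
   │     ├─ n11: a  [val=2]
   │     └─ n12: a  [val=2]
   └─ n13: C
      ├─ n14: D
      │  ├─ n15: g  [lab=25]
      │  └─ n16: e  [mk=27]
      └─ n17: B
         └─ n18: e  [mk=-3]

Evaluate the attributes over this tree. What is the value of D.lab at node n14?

false

1. n1.sig = false  [false]
2. n3.lab = 1  [1]
3. n4.mk = 14  [terminal]
4. n3.live = "mn"  ["mn"]
5. n5.wid = false  [false]
6. n5.pre = "zm"  ["zm"]
7. n5.lab = true  [true]
8. n6.lab = 9  [terminal]
9. n5.idx = false  [D.lab and D.wid]
10. n7.val = "mv"  [terminal]
11. n2.live = -8  [len(f.val) - 10]
12. n2.lab = false  [D.idx == true]
13. n2.tag = 29  [len(f.val) + 27]
14. n2.val = true  [true]
15. n9.lab = -9  [-9]
16. n10.lab = -2  [terminal]
17. n11.val = 2  [terminal]
18. n12.val = 2  [terminal]
19. n9.live = "up"  ["up"]
20. n8.live = -8  [len(A.live) - 10]
21. n8.lab = true  [true]
22. n8.tag = -5  [len(A.live) - 7]
23. n8.val = false  [false]
24. n13.sig = true  [S₀.lab == false]
25. n14.wid = false  [false]
26. n14.pre = "yy"  ["yy"]
27. n14.lab = false  [C.sig == false]
28. n15.lab = 25  [terminal]
29. n16.mk = 27  [terminal]
30. n14.idx = false  [D.lab == true]
31. n17.sig = 21  [21]
32. n17.tag = false  [D.idx == true]
33. n17.key = 3  [3]
34. n18.mk = -3  [terminal]
35. n17.env = false  [B.tag == true]
36. n13.depth = false  [false]
37. n1.depth = true  [S₀.live == -8]
38. n0.live = 4  [4]
39. n0.lab = true  [C.depth == true]
40. n0.tag = -7  [-7]
41. n0.val = false  [C.depth == false]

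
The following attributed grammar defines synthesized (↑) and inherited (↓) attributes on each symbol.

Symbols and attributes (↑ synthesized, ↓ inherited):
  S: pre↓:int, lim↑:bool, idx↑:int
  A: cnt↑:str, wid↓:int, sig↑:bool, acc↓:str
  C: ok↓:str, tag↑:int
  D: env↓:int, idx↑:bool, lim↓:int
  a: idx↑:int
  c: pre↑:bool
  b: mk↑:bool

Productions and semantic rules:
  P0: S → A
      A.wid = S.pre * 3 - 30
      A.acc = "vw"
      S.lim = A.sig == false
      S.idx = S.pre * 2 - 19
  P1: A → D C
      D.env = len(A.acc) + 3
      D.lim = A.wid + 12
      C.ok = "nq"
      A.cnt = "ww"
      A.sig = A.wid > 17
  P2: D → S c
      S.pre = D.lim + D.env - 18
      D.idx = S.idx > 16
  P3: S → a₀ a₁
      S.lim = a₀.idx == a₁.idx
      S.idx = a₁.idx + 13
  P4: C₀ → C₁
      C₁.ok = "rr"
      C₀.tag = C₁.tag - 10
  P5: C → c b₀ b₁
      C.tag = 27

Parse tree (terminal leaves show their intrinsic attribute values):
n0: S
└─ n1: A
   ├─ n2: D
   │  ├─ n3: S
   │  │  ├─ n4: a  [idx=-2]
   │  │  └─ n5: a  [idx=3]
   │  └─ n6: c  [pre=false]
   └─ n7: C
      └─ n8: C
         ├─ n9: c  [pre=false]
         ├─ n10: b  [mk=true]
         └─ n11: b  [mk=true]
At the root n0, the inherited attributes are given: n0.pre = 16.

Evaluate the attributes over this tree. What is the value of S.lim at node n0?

false

1. n0.pre = 16  [given at root]
2. n1.wid = 18  [S.pre * 3 - 30]
3. n1.acc = "vw"  ["vw"]
4. n2.env = 5  [len(A.acc) + 3]
5. n2.lim = 30  [A.wid + 12]
6. n3.pre = 17  [D.lim + D.env - 18]
7. n4.idx = -2  [terminal]
8. n5.idx = 3  [terminal]
9. n3.lim = false  [a₀.idx == a₁.idx]
10. n3.idx = 16  [a₁.idx + 13]
11. n6.pre = false  [terminal]
12. n2.idx = false  [S.idx > 16]
13. n7.ok = "nq"  ["nq"]
14. n8.ok = "rr"  ["rr"]
15. n9.pre = false  [terminal]
16. n10.mk = true  [terminal]
17. n11.mk = true  [terminal]
18. n8.tag = 27  [27]
19. n7.tag = 17  [C₁.tag - 10]
20. n1.cnt = "ww"  ["ww"]
21. n1.sig = true  [A.wid > 17]
22. n0.lim = false  [A.sig == false]
23. n0.idx = 13  [S.pre * 2 - 19]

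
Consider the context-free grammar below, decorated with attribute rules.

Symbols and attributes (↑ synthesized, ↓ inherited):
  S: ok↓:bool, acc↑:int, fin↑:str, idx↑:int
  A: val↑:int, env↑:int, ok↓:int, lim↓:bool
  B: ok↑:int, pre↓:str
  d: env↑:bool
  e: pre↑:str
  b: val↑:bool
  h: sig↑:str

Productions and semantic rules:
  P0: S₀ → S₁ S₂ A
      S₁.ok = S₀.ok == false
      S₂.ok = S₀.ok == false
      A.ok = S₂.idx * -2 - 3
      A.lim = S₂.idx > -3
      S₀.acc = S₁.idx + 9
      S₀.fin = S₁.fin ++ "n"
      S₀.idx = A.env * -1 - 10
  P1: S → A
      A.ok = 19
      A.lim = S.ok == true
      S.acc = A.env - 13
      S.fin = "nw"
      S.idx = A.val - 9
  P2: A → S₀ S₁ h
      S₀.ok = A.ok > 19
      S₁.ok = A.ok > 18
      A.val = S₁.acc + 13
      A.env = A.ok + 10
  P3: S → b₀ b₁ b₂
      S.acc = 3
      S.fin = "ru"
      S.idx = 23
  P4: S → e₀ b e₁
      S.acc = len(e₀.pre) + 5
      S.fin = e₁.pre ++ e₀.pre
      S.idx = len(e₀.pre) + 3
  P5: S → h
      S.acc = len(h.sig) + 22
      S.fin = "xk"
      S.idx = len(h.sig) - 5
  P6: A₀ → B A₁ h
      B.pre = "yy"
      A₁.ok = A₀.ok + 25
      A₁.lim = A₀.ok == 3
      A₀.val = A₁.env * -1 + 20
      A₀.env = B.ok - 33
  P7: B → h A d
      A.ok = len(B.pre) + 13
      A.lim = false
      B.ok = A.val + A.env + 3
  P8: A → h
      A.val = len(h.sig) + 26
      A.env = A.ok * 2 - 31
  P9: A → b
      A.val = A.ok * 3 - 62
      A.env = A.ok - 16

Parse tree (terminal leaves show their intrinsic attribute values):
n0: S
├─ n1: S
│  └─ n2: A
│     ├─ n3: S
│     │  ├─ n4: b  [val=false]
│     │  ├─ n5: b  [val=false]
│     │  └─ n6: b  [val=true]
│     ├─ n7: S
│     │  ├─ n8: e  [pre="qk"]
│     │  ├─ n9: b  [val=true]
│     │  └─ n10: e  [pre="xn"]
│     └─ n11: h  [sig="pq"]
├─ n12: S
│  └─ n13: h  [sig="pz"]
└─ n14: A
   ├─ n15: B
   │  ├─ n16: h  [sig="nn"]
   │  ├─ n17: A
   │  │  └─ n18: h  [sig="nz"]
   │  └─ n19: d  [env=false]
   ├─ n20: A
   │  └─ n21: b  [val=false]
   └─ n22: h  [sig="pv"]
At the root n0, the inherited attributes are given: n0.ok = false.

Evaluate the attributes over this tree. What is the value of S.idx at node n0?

1. n0.ok = false  [given at root]
2. n1.ok = true  [S₀.ok == false]
3. n2.ok = 19  [19]
4. n2.lim = true  [S.ok == true]
5. n3.ok = false  [A.ok > 19]
6. n4.val = false  [terminal]
7. n5.val = false  [terminal]
8. n6.val = true  [terminal]
9. n3.acc = 3  [3]
10. n3.fin = "ru"  ["ru"]
11. n3.idx = 23  [23]
12. n7.ok = true  [A.ok > 18]
13. n8.pre = "qk"  [terminal]
14. n9.val = true  [terminal]
15. n10.pre = "xn"  [terminal]
16. n7.acc = 7  [len(e₀.pre) + 5]
17. n7.fin = "xnqk"  [e₁.pre ++ e₀.pre]
18. n7.idx = 5  [len(e₀.pre) + 3]
19. n11.sig = "pq"  [terminal]
20. n2.val = 20  [S₁.acc + 13]
21. n2.env = 29  [A.ok + 10]
22. n1.acc = 16  [A.env - 13]
23. n1.fin = "nw"  ["nw"]
24. n1.idx = 11  [A.val - 9]
25. n12.ok = true  [S₀.ok == false]
26. n13.sig = "pz"  [terminal]
27. n12.acc = 24  [len(h.sig) + 22]
28. n12.fin = "xk"  ["xk"]
29. n12.idx = -3  [len(h.sig) - 5]
30. n14.ok = 3  [S₂.idx * -2 - 3]
31. n14.lim = false  [S₂.idx > -3]
32. n15.pre = "yy"  ["yy"]
33. n16.sig = "nn"  [terminal]
34. n17.ok = 15  [len(B.pre) + 13]
35. n17.lim = false  [false]
36. n18.sig = "nz"  [terminal]
37. n17.val = 28  [len(h.sig) + 26]
38. n17.env = -1  [A.ok * 2 - 31]
39. n19.env = false  [terminal]
40. n15.ok = 30  [A.val + A.env + 3]
41. n20.ok = 28  [A₀.ok + 25]
42. n20.lim = true  [A₀.ok == 3]
43. n21.val = false  [terminal]
44. n20.val = 22  [A.ok * 3 - 62]
45. n20.env = 12  [A.ok - 16]
46. n22.sig = "pv"  [terminal]
47. n14.val = 8  [A₁.env * -1 + 20]
48. n14.env = -3  [B.ok - 33]
49. n0.acc = 20  [S₁.idx + 9]
50. n0.fin = "nwn"  [S₁.fin ++ "n"]
51. n0.idx = -7  [A.env * -1 - 10]

-7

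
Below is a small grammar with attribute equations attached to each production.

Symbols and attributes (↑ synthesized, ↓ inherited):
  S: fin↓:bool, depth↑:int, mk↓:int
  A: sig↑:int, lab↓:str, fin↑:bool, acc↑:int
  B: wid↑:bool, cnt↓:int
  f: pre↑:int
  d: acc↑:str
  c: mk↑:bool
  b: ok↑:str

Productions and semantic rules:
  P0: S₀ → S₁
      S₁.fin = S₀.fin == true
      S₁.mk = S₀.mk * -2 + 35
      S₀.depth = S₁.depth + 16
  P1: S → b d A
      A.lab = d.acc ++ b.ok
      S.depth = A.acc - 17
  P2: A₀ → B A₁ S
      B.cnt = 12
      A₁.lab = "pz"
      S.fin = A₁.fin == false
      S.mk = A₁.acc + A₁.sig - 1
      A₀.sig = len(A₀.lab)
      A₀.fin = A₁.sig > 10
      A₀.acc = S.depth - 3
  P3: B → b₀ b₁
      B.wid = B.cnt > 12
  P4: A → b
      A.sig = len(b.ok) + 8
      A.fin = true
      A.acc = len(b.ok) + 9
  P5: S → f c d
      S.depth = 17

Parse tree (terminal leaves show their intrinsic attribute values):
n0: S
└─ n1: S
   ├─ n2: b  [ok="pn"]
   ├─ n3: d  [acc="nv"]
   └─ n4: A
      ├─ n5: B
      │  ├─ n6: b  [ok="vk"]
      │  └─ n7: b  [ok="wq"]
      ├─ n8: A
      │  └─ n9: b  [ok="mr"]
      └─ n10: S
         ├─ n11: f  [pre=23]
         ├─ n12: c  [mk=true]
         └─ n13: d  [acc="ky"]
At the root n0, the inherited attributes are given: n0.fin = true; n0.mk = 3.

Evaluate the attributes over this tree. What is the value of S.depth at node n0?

13

1. n0.fin = true  [given at root]
2. n0.mk = 3  [given at root]
3. n1.fin = true  [S₀.fin == true]
4. n1.mk = 29  [S₀.mk * -2 + 35]
5. n2.ok = "pn"  [terminal]
6. n3.acc = "nv"  [terminal]
7. n4.lab = "nvpn"  [d.acc ++ b.ok]
8. n5.cnt = 12  [12]
9. n6.ok = "vk"  [terminal]
10. n7.ok = "wq"  [terminal]
11. n5.wid = false  [B.cnt > 12]
12. n8.lab = "pz"  ["pz"]
13. n9.ok = "mr"  [terminal]
14. n8.sig = 10  [len(b.ok) + 8]
15. n8.fin = true  [true]
16. n8.acc = 11  [len(b.ok) + 9]
17. n10.fin = false  [A₁.fin == false]
18. n10.mk = 20  [A₁.acc + A₁.sig - 1]
19. n11.pre = 23  [terminal]
20. n12.mk = true  [terminal]
21. n13.acc = "ky"  [terminal]
22. n10.depth = 17  [17]
23. n4.sig = 4  [len(A₀.lab)]
24. n4.fin = false  [A₁.sig > 10]
25. n4.acc = 14  [S.depth - 3]
26. n1.depth = -3  [A.acc - 17]
27. n0.depth = 13  [S₁.depth + 16]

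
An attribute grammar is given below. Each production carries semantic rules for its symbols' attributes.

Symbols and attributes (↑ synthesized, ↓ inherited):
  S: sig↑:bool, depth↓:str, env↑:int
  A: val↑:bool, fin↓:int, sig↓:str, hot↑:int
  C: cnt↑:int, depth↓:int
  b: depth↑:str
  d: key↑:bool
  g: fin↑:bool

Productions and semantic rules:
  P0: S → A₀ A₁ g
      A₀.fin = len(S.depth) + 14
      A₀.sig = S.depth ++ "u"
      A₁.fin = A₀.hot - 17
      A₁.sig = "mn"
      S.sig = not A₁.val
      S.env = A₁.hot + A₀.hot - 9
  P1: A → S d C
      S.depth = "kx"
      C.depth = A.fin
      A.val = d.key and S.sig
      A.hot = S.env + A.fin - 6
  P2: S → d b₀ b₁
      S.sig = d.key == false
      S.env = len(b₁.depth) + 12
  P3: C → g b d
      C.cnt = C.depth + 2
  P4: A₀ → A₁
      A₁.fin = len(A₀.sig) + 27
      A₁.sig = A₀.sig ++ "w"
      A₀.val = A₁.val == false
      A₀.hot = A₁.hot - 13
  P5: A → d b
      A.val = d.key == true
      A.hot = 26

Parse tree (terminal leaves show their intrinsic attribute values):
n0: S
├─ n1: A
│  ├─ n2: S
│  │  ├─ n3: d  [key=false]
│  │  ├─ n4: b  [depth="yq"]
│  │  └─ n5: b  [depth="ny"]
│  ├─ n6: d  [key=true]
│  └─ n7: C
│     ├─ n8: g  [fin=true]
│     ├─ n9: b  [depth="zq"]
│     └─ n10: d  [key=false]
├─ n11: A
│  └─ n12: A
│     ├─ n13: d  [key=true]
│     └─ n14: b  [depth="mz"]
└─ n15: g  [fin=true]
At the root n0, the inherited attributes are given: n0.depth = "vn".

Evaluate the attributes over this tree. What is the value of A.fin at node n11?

7

1. n0.depth = "vn"  [given at root]
2. n1.fin = 16  [len(S.depth) + 14]
3. n1.sig = "vnu"  [S.depth ++ "u"]
4. n2.depth = "kx"  ["kx"]
5. n3.key = false  [terminal]
6. n4.depth = "yq"  [terminal]
7. n5.depth = "ny"  [terminal]
8. n2.sig = true  [d.key == false]
9. n2.env = 14  [len(b₁.depth) + 12]
10. n6.key = true  [terminal]
11. n7.depth = 16  [A.fin]
12. n8.fin = true  [terminal]
13. n9.depth = "zq"  [terminal]
14. n10.key = false  [terminal]
15. n7.cnt = 18  [C.depth + 2]
16. n1.val = true  [d.key and S.sig]
17. n1.hot = 24  [S.env + A.fin - 6]
18. n11.fin = 7  [A₀.hot - 17]
19. n11.sig = "mn"  ["mn"]
20. n12.fin = 29  [len(A₀.sig) + 27]
21. n12.sig = "mnw"  [A₀.sig ++ "w"]
22. n13.key = true  [terminal]
23. n14.depth = "mz"  [terminal]
24. n12.val = true  [d.key == true]
25. n12.hot = 26  [26]
26. n11.val = false  [A₁.val == false]
27. n11.hot = 13  [A₁.hot - 13]
28. n15.fin = true  [terminal]
29. n0.sig = true  [not A₁.val]
30. n0.env = 28  [A₁.hot + A₀.hot - 9]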